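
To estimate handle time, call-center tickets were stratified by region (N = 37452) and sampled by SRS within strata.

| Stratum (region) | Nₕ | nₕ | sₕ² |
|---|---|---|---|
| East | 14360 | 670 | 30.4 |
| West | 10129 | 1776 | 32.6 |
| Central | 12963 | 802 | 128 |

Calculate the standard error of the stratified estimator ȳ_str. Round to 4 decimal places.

Var(ȳ_str) = Σₕ Wₕ²(1 − fₕ)sₕ²/nₕ with Wₕ = Nₕ/N, N = 37452.
East: Wₕ = 0.38342412; term = 0.38342412²·(1 − 0.04665738)·30.4/670 = 0.0063592608.
West: Wₕ = 0.27045285; term = 0.27045285²·(1 − 0.17533814)·32.6/1776 = 0.0011072193.
Central: Wₕ = 0.34612304; term = 0.34612304²·(1 − 0.06186839)·128/802 = 0.017937437.
Sum = 0.025403917.
SE = √(0.025403917) = 0.1594.

0.1594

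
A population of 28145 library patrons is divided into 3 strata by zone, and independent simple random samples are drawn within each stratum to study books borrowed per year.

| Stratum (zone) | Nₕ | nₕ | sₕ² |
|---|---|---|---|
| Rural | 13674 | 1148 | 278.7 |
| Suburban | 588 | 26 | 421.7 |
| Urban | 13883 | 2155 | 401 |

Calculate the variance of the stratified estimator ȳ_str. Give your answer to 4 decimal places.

Var(ȳ_str) = Σₕ Wₕ²(1 − fₕ)sₕ²/nₕ with Wₕ = Nₕ/N, N = 28145.
Rural: Wₕ = 0.48584118; term = 0.48584118²·(1 − 0.08395495)·278.7/1148 = 0.052492899.
Suburban: Wₕ = 0.02089181; term = 0.02089181²·(1 − 0.04421769)·421.7/26 = 0.0067661464.
Urban: Wₕ = 0.49326701; term = 0.49326701²·(1 − 0.15522582)·401/2155 = 0.038247396.
Sum = 0.097506441.

0.0975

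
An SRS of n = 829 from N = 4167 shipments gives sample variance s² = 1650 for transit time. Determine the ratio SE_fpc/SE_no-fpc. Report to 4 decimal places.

0.8950

f = n/N = 829/4167 = 0.19894408.
SE_no-fpc = √(s²/n) = 1.4107976; SE_fpc = √((1−f)s²/n) = 1.2626882.
Ratio = √(1−f) = 0.89501727.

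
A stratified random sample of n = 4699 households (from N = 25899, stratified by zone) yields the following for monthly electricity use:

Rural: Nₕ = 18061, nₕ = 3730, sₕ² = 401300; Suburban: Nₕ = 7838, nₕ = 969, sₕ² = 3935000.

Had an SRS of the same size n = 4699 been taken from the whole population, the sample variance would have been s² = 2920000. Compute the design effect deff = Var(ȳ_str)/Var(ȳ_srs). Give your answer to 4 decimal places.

0.7224

Var(ȳ_str) = Σ Wₕ²(1−fₕ)sₕ²/nₕ with Wₕ = Nₕ/25899:
  Rural: (18061/25899)²·(1−3730/18061)·401300/3730 = 41.515725
  Suburban: (7838/25899)²·(1−969/7838)·3935000/969 = 325.95207
  → Var(ȳ_str) = 367.4678.
Var(ȳ_srs) = (1 − 4699/25899)·2920000/4699 = 508.66314.
deff = 367.4678 / 508.66314 = 0.7224.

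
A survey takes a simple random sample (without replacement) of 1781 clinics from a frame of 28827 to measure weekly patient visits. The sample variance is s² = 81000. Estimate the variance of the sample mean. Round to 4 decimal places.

Under SRS without replacement, Var(ȳ) = (1 − f)·s²/n with f = n/N = 1781/28827 = 0.06178236.
Var(ȳ) = (1 − 0.06178236)·81000/1781 = 0.93821764·45.480067 = 42.670202.

42.6702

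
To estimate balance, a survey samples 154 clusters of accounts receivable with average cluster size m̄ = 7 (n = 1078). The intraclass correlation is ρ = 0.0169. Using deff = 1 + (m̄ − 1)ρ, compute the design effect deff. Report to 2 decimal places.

1.10

deff = 1 + (7 − 1)·0.0169 = 1 + 0.1014 = 1.1014.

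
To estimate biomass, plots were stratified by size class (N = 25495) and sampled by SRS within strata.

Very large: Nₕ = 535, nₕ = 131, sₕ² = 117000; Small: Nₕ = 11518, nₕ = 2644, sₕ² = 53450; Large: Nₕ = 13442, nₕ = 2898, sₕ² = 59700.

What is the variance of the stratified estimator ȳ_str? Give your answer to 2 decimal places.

Var(ȳ_str) = Σₕ Wₕ²(1 − fₕ)sₕ²/nₕ with Wₕ = Nₕ/N, N = 25495.
Very large: Wₕ = 0.02098451; term = 0.02098451²·(1 − 0.24485981)·117000/131 = 0.29698853.
Small: Wₕ = 0.45177486; term = 0.45177486²·(1 − 0.22955374)·53450/2644 = 3.1788697.
Large: Wₕ = 0.52724064; term = 0.52724064²·(1 − 0.21559292)·59700/2898 = 4.491953.
Sum = 7.9678112.

7.97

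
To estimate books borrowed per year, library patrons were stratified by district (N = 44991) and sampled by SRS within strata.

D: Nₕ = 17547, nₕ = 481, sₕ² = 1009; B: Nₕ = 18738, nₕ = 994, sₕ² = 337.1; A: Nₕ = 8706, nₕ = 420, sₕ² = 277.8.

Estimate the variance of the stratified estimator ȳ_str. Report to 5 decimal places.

0.38961

Var(ȳ_str) = Σₕ Wₕ²(1 − fₕ)sₕ²/nₕ with Wₕ = Nₕ/N, N = 44991.
D: Wₕ = 0.39001134; term = 0.39001134²·(1 − 0.02741209)·1009/481 = 0.31033404.
B: Wₕ = 0.41648330; term = 0.41648330²·(1 − 0.05304728)·337.1/994 = 0.055705213.
A: Wₕ = 0.19350537; term = 0.19350537²·(1 − 0.04824259)·277.8/420 = 0.023571936.
Sum = 0.38961119.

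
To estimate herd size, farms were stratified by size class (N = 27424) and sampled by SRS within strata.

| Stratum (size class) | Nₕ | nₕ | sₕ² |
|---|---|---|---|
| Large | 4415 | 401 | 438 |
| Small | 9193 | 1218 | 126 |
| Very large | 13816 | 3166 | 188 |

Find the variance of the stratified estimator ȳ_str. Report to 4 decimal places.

Var(ȳ_str) = Σₕ Wₕ²(1 − fₕ)sₕ²/nₕ with Wₕ = Nₕ/N, N = 27424.
Large: Wₕ = 0.16099037; term = 0.16099037²·(1 − 0.09082673)·438/401 = 0.025738084.
Small: Wₕ = 0.33521733; term = 0.33521733²·(1 − 0.13249211)·126/1218 = 0.010084389.
Very large: Wₕ = 0.50379230; term = 0.50379230²·(1 − 0.22915460)·188/3166 = 0.011617623.
Sum = 0.047440096.

0.0474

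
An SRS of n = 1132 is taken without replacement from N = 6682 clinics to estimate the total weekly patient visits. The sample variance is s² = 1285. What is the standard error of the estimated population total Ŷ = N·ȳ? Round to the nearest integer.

Var(Ŷ) = N²·Var(ȳ) = N²·(1 − n/N)·s²/n.
f = 1132/6682 = 0.16941036; Var(ȳ) = 0.83058964·1285/1132 = 0.94285132.
Var(Ŷ) = 6682² · 0.94285132 = 4.2097486 × 10^7.
SE(Ŷ) = √(4.2097486 × 10^7) = 6488.

6488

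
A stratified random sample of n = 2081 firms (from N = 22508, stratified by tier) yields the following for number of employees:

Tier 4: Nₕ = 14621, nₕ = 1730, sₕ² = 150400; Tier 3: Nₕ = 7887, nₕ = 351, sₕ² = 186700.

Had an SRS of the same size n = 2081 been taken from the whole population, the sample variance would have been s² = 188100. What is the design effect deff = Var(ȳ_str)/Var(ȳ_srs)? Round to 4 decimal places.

Var(ȳ_str) = Σ Wₕ²(1−fₕ)sₕ²/nₕ with Wₕ = Nₕ/22508:
  Tier 4: (14621/22508)²·(1−1730/14621)·150400/1730 = 32.343842
  Tier 3: (7887/22508)²·(1−351/7887)·186700/351 = 62.40453
  → Var(ȳ_str) = 94.748372.
Var(ȳ_srs) = (1 − 2081/22508)·188100/2081 = 82.032207.
deff = 94.748372 / 82.032207 = 1.1550.

1.1550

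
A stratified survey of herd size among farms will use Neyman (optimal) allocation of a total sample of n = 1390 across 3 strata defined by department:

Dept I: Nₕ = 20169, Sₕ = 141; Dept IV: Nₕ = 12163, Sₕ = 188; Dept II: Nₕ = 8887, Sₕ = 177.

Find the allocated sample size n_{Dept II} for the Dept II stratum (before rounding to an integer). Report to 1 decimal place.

326.2

Neyman allocation: nₕ = n·NₕSₕ / Σⱼ NⱼSⱼ.
Σ NⱼSⱼ = 20169·141 + 12163·188 + 8887·177 = 6.703472 × 10^6.
n_{Dept II} = 1390·8887·177 / (6.703472 × 10^6) = 326.2.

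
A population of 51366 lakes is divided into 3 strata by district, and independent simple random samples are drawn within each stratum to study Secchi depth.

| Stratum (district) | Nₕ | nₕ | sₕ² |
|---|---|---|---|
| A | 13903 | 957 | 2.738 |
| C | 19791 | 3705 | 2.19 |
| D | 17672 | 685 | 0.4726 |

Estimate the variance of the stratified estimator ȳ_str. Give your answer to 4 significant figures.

3.450 × 10^-4

Var(ȳ_str) = Σₕ Wₕ²(1 − fₕ)sₕ²/nₕ with Wₕ = Nₕ/N, N = 51366.
A: Wₕ = 0.27066542; term = 0.27066542²·(1 − 0.06883406)·2.738/957 = 1.9517048 × 10^-4.
C: Wₕ = 0.38529377; term = 0.38529377²·(1 − 0.18720631)·2.19/3705 = 7.1321458 × 10^-5.
D: Wₕ = 0.34404081; term = 0.34404081²·(1 − 0.03876188)·0.4726/685 = 7.8497177 × 10^-5.
Sum = 3.4498912 × 10^-4.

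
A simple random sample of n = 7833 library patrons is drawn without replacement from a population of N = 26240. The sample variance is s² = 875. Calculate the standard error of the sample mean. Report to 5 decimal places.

Under SRS without replacement, Var(ȳ) = (1 − f)·s²/n with f = n/N = 7833/26240 = 0.29851372.
Var(ȳ) = (1 − 0.29851372)·875/7833 = 0.70148628·0.11170688 = 0.078360845.
SE(ȳ) = √(0.078360845) = 0.27993.

0.27993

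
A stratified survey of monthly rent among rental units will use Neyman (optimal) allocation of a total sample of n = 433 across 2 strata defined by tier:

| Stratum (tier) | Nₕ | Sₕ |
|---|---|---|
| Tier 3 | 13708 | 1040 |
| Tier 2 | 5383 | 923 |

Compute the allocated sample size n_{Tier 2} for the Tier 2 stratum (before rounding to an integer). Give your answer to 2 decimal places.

111.91

Neyman allocation: nₕ = n·NₕSₕ / Σⱼ NⱼSⱼ.
Σ NⱼSⱼ = 13708·1040 + 5383·923 = 1.9224829 × 10^7.
n_{Tier 2} = 433·5383·923 / (1.9224829 × 10^7) = 111.91.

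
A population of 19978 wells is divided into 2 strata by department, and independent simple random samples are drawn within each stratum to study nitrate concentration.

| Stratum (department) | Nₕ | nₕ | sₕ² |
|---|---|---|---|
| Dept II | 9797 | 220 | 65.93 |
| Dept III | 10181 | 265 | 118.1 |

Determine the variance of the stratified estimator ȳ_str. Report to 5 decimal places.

0.18318

Var(ȳ_str) = Σₕ Wₕ²(1 − fₕ)sₕ²/nₕ with Wₕ = Nₕ/N, N = 19978.
Dept II: Wₕ = 0.49038943; term = 0.49038943²·(1 − 0.02245585)·65.93/220 = 0.070449672.
Dept III: Wₕ = 0.50961057; term = 0.50961057²·(1 − 0.02602888)·118.1/265 = 0.11272674.
Sum = 0.18317641.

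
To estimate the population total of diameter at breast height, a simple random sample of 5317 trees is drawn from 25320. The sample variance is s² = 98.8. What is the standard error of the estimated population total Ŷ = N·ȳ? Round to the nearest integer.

Var(Ŷ) = N²·Var(ȳ) = N²·(1 − n/N)·s²/n.
f = 5317/25320 = 0.20999210; Var(ȳ) = 0.79000790·98.8/5317 = 0.014679853.
Var(Ŷ) = 25320² · 0.014679853 = 9.411289 × 10^6.
SE(Ŷ) = √(9.411289 × 10^6) = 3068.

3068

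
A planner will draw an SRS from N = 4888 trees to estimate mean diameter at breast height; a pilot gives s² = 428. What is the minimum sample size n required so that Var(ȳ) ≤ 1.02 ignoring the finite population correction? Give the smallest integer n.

Without fpc, n₀ = s²/D = 428/1.02 = 419.6078.
Rounding up, n = 420.

420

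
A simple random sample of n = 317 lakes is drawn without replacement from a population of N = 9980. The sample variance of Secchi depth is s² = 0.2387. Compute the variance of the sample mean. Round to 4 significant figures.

7.291 × 10^-4

Under SRS without replacement, Var(ȳ) = (1 − f)·s²/n with f = n/N = 317/9980 = 0.03176353.
Var(ȳ) = (1 − 0.03176353)·0.2387/317 = 0.96823647·7.5299685 × 10^-4 = 7.2907901 × 10^-4.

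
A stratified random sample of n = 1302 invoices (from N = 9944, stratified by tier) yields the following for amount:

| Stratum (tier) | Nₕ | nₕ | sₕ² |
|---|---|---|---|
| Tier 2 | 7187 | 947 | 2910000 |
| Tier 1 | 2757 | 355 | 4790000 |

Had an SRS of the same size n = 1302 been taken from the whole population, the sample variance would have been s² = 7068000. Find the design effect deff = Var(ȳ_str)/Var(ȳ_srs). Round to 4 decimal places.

0.4869

Var(ȳ_str) = Σ Wₕ²(1−fₕ)sₕ²/nₕ with Wₕ = Nₕ/9944:
  Tier 2: (7187/9944)²·(1−947/7187)·2910000/947 = 1393.6477
  Tier 1: (2757/9944)²·(1−355/2757)·4790000/355 = 903.63844
  → Var(ȳ_str) = 2297.2861.
Var(ȳ_srs) = (1 − 1302/9944)·7068000/1302 = 4717.7911.
deff = 2297.2861 / 4717.7911 = 0.4869.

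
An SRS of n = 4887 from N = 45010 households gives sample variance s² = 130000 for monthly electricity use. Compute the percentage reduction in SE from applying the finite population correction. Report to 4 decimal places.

f = n/N = 4887/45010 = 0.10857587.
SE_no-fpc = √(s²/n) = 5.1576338; SE_fpc = √((1−f)s²/n) = 4.8695934.
Ratio = √(1−f) = 0.94415260. Reduction = 100·(1 − 0.94415260) = 5.5847%.

5.5847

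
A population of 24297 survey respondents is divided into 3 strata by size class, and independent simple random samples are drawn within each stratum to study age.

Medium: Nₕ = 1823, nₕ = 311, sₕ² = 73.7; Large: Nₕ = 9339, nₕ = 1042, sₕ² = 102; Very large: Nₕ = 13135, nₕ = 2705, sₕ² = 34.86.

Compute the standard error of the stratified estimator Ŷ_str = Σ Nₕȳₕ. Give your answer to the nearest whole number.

Var(Ŷ_str) = Σₕ Nₕ²(1 − fₕ)sₕ²/nₕ.
Medium: 1823²·(1 − 311/1823)·73.7/311 = 653199.07.
Large: 9339²·(1 − 1042/9339)·102/1042 = 7.5849709 × 10^6.
Very large: 13135²·(1 − 2705/13135)·34.86/2705 = 1.7655276 × 10^6.
Sum = 1.0003698 × 10^7.
SE = √(1.0003698 × 10^7) = 3163.

3163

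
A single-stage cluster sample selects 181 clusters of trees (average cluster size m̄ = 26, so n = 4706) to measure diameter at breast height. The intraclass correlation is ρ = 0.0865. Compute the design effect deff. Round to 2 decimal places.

deff = 1 + (26 − 1)·0.0865 = 1 + 2.1625 = 3.1625.

3.16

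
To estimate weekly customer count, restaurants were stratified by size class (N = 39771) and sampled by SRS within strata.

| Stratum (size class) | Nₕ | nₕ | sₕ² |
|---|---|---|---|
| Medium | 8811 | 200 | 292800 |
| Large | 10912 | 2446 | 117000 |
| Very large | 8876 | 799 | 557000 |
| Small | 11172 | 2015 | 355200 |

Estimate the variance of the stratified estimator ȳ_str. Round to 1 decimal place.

116.0

Var(ȳ_str) = Σₕ Wₕ²(1 − fₕ)sₕ²/nₕ with Wₕ = Nₕ/N, N = 39771.
Medium: Wₕ = 0.22154334; term = 0.22154334²·(1 − 0.02269890)·292800/200 = 70.224207.
Large: Wₕ = 0.27437077; term = 0.27437077²·(1 − 0.22415689)·117000/2446 = 2.7936951.
Very large: Wₕ = 0.22317769; term = 0.22317769²·(1 − 0.09001803)·557000/799 = 31.596776.
Small: Wₕ = 0.28090820; term = 0.28090820²·(1 − 0.18036162)·355200/2015 = 11.40116.
Sum = 116.01584.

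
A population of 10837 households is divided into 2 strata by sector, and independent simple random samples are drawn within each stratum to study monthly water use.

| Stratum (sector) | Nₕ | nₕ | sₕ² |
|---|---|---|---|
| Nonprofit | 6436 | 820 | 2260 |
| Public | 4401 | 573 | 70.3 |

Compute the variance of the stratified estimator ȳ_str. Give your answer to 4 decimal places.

0.8658

Var(ȳ_str) = Σₕ Wₕ²(1 − fₕ)sₕ²/nₕ with Wₕ = Nₕ/N, N = 10837.
Nonprofit: Wₕ = 0.59389130; term = 0.59389130²·(1 − 0.12740833)·2260/820 = 0.84824161.
Public: Wₕ = 0.40610870; term = 0.40610870²·(1 − 0.13019768)·70.3/573 = 0.017599724.
Sum = 0.86584133.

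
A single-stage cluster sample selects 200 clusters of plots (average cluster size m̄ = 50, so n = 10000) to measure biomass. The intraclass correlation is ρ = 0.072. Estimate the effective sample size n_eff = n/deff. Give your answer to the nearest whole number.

deff = 1 + (50 − 1)·0.072 = 1 + 3.528 = 4.528.
n_eff = 10000 / 4.528 = 2208.

2208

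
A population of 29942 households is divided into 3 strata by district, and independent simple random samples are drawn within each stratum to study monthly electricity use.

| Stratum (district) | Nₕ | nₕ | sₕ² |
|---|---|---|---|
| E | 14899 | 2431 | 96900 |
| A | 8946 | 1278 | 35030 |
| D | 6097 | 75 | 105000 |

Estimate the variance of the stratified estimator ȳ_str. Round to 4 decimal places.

67.6918

Var(ȳ_str) = Σₕ Wₕ²(1 − fₕ)sₕ²/nₕ with Wₕ = Nₕ/N, N = 29942.
E: Wₕ = 0.49759535; term = 0.49759535²·(1 − 0.16316531)·96900/2431 = 8.2590695.
A: Wₕ = 0.29877764; term = 0.29877764²·(1 − 0.14285714)·35030/1278 = 2.0972909.
D: Wₕ = 0.20362701; term = 0.20362701²·(1 − 0.01230113)·105000/75 = 57.335469.
Sum = 67.691829.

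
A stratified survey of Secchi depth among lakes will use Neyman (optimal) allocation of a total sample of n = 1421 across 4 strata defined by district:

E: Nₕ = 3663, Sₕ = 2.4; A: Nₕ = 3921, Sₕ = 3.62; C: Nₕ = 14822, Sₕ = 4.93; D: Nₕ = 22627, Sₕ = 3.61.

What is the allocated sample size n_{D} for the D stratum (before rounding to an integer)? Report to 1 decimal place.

653.0

Neyman allocation: nₕ = n·NₕSₕ / Σⱼ NⱼSⱼ.
Σ NⱼSⱼ = 3663·2.4 + 3921·3.62 + 14822·4.93 + 22627·3.61 = 177741.15.
n_{D} = 1421·22627·3.61 / 177741.15 = 653.0.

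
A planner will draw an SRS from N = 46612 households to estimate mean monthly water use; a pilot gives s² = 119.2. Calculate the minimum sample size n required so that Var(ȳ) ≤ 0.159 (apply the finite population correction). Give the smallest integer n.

Without fpc, n₀ = s²/D = 119.2/0.159 = 749.6855.
With fpc, (1 − n/N)·s²/n ≤ D requires n ≥ n₀/(1 + n₀/N) = 749.6855/(1 + 749.6855/46612) = 737.8188.
Rounding up, n = 738.

738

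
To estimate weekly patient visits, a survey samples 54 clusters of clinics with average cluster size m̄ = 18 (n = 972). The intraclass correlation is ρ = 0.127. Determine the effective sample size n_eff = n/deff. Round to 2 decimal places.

deff = 1 + (18 − 1)·0.127 = 1 + 2.159 = 3.159.
n_eff = 972 / 3.159 = 307.69.

307.69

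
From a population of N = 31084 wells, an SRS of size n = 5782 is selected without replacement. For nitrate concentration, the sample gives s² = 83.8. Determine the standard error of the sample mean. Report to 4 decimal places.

0.1086

Under SRS without replacement, Var(ȳ) = (1 − f)·s²/n with f = n/N = 5782/31084 = 0.18601210.
Var(ȳ) = (1 − 0.18601210)·83.8/5782 = 0.81398790·0.014493255 = 0.011797334.
SE(ȳ) = √(0.011797334) = 0.1086.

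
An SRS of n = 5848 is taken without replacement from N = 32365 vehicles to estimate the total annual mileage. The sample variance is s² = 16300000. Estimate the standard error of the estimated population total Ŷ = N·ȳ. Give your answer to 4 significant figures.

Var(Ŷ) = N²·Var(ȳ) = N²·(1 − n/N)·s²/n.
f = 5848/32365 = 0.18068902; Var(ȳ) = 0.81931098·16300000/5848 = 2283.6472.
Var(Ŷ) = 32365² · 2283.6472 = 2.392105 × 10^12.
SE(Ŷ) = √(2.392105 × 10^12) = 1.547 × 10^6.

1.547 × 10^6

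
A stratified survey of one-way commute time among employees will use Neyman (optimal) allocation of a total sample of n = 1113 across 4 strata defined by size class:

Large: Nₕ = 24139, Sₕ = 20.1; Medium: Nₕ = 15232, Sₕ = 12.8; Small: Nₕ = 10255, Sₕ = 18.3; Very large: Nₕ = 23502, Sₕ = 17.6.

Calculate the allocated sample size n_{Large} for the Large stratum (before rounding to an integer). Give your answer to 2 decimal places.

421.41

Neyman allocation: nₕ = n·NₕSₕ / Σⱼ NⱼSⱼ.
Σ NⱼSⱼ = 24139·20.1 + 15232·12.8 + 10255·18.3 + 23502·17.6 = 1.2814652 × 10^6.
n_{Large} = 1113·24139·20.1 / (1.2814652 × 10^6) = 421.41.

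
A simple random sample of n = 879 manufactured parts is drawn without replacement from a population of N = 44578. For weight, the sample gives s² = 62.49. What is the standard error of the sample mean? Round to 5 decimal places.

0.26399

Under SRS without replacement, Var(ȳ) = (1 − f)·s²/n with f = n/N = 879/44578 = 0.01971825.
Var(ȳ) = (1 − 0.01971825)·62.49/879 = 0.98028175·0.07109215 = 0.069690338.
SE(ȳ) = √(0.069690338) = 0.26399.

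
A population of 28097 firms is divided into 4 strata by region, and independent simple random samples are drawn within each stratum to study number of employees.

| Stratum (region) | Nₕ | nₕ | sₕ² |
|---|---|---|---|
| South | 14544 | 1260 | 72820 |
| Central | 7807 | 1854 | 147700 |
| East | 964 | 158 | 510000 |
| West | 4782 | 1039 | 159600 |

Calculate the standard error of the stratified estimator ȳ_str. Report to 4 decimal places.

Var(ȳ_str) = Σₕ Wₕ²(1 − fₕ)sₕ²/nₕ with Wₕ = Nₕ/N, N = 28097.
South: Wₕ = 0.51763533; term = 0.51763533²·(1 − 0.08663366)·72820/1260 = 14.144023.
Central: Wₕ = 0.27785885; term = 0.27785885²·(1 − 0.23747919)·147700/1854 = 4.6899793.
East: Wₕ = 0.03430971; term = 0.03430971²·(1 − 0.16390041)·510000/158 = 3.1769126.
West: Wₕ = 0.17019611; term = 0.17019611²·(1 − 0.21727311)·159600/1039 = 3.4827864.
Sum = 25.493701.
SE = √(25.493701) = 5.0491.

5.0491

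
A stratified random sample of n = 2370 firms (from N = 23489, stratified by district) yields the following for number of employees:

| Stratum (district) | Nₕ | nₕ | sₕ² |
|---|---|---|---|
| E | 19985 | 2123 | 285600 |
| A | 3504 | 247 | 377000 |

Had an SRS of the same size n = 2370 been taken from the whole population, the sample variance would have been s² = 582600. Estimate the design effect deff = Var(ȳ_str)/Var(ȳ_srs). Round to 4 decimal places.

0.5367

Var(ȳ_str) = Σ Wₕ²(1−fₕ)sₕ²/nₕ with Wₕ = Nₕ/23489:
  E: (19985/23489)²·(1−2123/19985)·285600/2123 = 87.038899
  A: (3504/23489)²·(1−247/3504)·377000/247 = 31.571644
  → Var(ȳ_str) = 118.61054.
Var(ȳ_srs) = (1 − 2370/23489)·582600/2370 = 221.01969.
deff = 118.61054 / 221.01969 = 0.5367.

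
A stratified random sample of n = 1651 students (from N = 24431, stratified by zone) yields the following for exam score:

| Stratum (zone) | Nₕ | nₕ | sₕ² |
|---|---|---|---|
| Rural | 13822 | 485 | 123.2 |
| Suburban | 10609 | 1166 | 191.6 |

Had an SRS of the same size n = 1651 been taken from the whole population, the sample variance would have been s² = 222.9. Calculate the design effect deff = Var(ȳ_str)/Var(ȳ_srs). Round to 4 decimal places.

Var(ȳ_str) = Σ Wₕ²(1−fₕ)sₕ²/nₕ with Wₕ = Nₕ/24431:
  Rural: (13822/24431)²·(1−485/13822)·123.2/485 = 0.078454078
  Suburban: (10609/24431)²·(1−1166/10609)·191.6/1166 = 0.027580295
  → Var(ȳ_str) = 0.10603437.
Var(ȳ_srs) = (1 − 1651/24431)·222.9/1651 = 0.12588543.
deff = 0.10603437 / 0.12588543 = 0.8423.

0.8423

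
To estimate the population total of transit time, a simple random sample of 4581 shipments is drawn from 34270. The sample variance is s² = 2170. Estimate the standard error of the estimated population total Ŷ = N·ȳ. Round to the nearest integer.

21954

Var(Ŷ) = N²·Var(ȳ) = N²·(1 − n/N)·s²/n.
f = 4581/34270 = 0.13367377; Var(ȳ) = 0.86632623·2170/4581 = 0.41037501.
Var(Ŷ) = 34270² · 0.41037501 = 4.8195791 × 10^8.
SE(Ŷ) = √(4.8195791 × 10^8) = 21954.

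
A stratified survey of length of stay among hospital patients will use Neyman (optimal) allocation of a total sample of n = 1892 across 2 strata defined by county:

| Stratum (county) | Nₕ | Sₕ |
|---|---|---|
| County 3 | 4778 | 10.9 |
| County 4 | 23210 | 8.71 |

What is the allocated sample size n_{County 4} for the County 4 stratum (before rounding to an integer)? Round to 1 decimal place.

Neyman allocation: nₕ = n·NₕSₕ / Σⱼ NⱼSⱼ.
Σ NⱼSⱼ = 4778·10.9 + 23210·8.71 = 254239.3.
n_{County 4} = 1892·23210·8.71 / 254239.3 = 1504.4.

1504.4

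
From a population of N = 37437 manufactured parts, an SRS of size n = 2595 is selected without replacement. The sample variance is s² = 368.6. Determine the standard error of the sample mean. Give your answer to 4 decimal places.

Under SRS without replacement, Var(ȳ) = (1 − f)·s²/n with f = n/N = 2595/37437 = 0.06931645.
Var(ȳ) = (1 − 0.06931645)·368.6/2595 = 0.93068355·0.14204239 = 0.13219651.
SE(ȳ) = √(0.13219651) = 0.3636.

0.3636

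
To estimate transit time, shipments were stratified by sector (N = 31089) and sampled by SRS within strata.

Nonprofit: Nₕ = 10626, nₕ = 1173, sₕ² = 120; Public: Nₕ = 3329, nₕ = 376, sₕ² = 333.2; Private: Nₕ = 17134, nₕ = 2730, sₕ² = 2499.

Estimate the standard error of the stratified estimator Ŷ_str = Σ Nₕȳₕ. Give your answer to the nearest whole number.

Var(Ŷ_str) = Σₕ Nₕ²(1 − fₕ)sₕ²/nₕ.
Nonprofit: 10626²·(1 − 1173/10626)·120/1173 = 1.0275967 × 10^7.
Public: 3329²·(1 − 376/3329)·333.2/376 = 8.7115291 × 10^6.
Private: 17134²·(1 − 2730/17134)·2499/2730 = 2.2591522 × 10^8.
Sum = 2.4490272 × 10^8.
SE = √(2.4490272 × 10^8) = 15649.

15649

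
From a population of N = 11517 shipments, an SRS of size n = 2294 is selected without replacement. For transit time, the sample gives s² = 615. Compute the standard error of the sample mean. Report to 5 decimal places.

0.46335

Under SRS without replacement, Var(ȳ) = (1 − f)·s²/n with f = n/N = 2294/11517 = 0.19918382.
Var(ȳ) = (1 − 0.19918382)·615/2294 = 0.80081618·0.26809067 = 0.21469135.
SE(ȳ) = √(0.21469135) = 0.46335.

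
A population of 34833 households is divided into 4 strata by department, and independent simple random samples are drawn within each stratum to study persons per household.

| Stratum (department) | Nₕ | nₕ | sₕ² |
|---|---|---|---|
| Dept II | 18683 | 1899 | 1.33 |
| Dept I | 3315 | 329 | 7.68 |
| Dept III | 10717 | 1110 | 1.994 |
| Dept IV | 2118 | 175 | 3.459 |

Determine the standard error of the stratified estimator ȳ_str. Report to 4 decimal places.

0.0243

Var(ȳ_str) = Σₕ Wₕ²(1 − fₕ)sₕ²/nₕ with Wₕ = Nₕ/N, N = 34833.
Dept II: Wₕ = 0.53635920; term = 0.53635920²·(1 − 0.10164321)·1.33/1899 = 1.8100351 × 10^-4.
Dept I: Wₕ = 0.09516837; term = 0.09516837²·(1 − 0.09924585)·7.68/329 = 1.9043944 × 10^-4.
Dept III: Wₕ = 0.30766802; term = 0.30766802²·(1 − 0.10357376)·1.994/1110 = 1.5243386 × 10^-4.
Dept IV: Wₕ = 0.06080441; term = 0.06080441²·(1 − 0.08262512)·3.459/175 = 6.7039306 × 10^-5.
Sum = 5.9091612 × 10^-4.
SE = √(5.9091612 × 10^-4) = 0.0243.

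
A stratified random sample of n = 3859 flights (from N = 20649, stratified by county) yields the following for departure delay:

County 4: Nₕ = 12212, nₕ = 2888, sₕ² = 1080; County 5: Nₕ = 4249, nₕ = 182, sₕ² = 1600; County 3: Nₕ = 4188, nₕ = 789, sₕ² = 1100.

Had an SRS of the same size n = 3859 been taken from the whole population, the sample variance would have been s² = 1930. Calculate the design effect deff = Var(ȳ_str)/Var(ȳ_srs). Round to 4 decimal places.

Var(ȳ_str) = Σ Wₕ²(1−fₕ)sₕ²/nₕ with Wₕ = Nₕ/20649:
  County 4: (12212/20649)²·(1−2888/12212)·1080/2888 = 0.099865982
  County 5: (4249/20649)²·(1−182/4249)·1600/182 = 0.35629641
  County 3: (4188/20649)²·(1−789/4188)·1100/789 = 0.046545261
  → Var(ȳ_str) = 0.50270765.
Var(ȳ_srs) = (1 − 3859/20649)·1930/3859 = 0.40666257.
deff = 0.50270765 / 0.40666257 = 1.2362.

1.2362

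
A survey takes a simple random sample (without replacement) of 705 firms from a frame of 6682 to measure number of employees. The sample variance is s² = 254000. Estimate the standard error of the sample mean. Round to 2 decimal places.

Under SRS without replacement, Var(ȳ) = (1 − f)·s²/n with f = n/N = 705/6682 = 0.10550733.
Var(ȳ) = (1 − 0.10550733)·254000/705 = 0.89449267·360.28369 = 322.27112.
SE(ȳ) = √(322.27112) = 17.95.

17.95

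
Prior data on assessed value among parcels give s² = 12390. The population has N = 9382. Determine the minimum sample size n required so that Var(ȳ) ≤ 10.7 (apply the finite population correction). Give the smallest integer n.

Without fpc, n₀ = s²/D = 12390/10.7 = 1157.9439.
With fpc, (1 − n/N)·s²/n ≤ D requires n ≥ n₀/(1 + n₀/N) = 1157.9439/(1 + 1157.9439/9382) = 1030.7294.
Rounding up, n = 1031.

1031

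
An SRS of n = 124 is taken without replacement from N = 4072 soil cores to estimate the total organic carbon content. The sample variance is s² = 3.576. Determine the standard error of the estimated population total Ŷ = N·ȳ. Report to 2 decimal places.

Var(Ŷ) = N²·Var(ȳ) = N²·(1 − n/N)·s²/n.
f = 124/4072 = 0.03045187; Var(ȳ) = 0.96954813·3.576/124 = 0.027960517.
Var(Ŷ) = 4072² · 0.027960517 = 463618.48.
SE(Ŷ) = √(463618.48) = 680.90.

680.90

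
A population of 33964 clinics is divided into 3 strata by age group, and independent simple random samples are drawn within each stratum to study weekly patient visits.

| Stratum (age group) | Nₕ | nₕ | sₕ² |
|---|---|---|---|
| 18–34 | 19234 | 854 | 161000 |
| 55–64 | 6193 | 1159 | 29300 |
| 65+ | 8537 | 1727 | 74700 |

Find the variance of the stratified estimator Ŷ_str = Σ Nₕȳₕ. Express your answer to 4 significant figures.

Var(Ŷ_str) = Σₕ Nₕ²(1 − fₕ)sₕ²/nₕ.
18–34: 19234²·(1 − 854/19234)·161000/854 = 6.6647387 × 10^10.
55–64: 6193²·(1 − 1159/6193)·29300/1159 = 7.8813112 × 10^8.
65+: 8537²·(1 − 1727/8537)·74700/1727 = 2.514668 × 10^9.
Sum = 6.9950186 × 10^10.

6.995 × 10^10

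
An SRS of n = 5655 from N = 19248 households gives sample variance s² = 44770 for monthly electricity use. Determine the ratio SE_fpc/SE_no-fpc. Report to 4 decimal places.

0.8404

f = n/N = 5655/19248 = 0.29379676.
SE_no-fpc = √(s²/n) = 2.8136964; SE_fpc = √((1−f)s²/n) = 2.3645151.
Ratio = √(1−f) = 0.84035900.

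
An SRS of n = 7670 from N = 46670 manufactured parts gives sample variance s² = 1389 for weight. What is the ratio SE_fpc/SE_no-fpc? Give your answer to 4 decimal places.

0.9141

f = n/N = 7670/46670 = 0.16434540.
SE_no-fpc = √(s²/n) = 0.42555279; SE_fpc = √((1−f)s²/n) = 0.38901544.
Ratio = √(1−f) = 0.91414145.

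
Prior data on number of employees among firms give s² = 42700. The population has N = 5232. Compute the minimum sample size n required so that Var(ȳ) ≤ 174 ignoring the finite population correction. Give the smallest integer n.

Without fpc, n₀ = s²/D = 42700/174 = 245.4023.
Rounding up, n = 246.

246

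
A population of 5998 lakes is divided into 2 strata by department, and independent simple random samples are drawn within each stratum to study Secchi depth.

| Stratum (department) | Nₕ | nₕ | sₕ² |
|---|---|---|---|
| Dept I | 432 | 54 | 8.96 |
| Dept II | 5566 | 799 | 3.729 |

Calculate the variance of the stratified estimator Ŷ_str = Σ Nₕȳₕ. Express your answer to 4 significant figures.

Var(Ŷ_str) = Σₕ Nₕ²(1 − fₕ)sₕ²/nₕ.
Dept I: 432²·(1 − 54/432)·8.96/54 = 27095.04.
Dept II: 5566²·(1 − 799/5566)·3.729/799 = 123832.31.
Sum = 150927.35.

150900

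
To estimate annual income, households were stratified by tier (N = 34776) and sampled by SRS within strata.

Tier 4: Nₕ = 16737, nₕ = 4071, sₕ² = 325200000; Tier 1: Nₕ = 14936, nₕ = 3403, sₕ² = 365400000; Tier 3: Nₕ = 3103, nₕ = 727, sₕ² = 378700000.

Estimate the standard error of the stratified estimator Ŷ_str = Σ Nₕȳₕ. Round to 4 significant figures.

6.267 × 10^6

Var(Ŷ_str) = Σₕ Nₕ²(1 − fₕ)sₕ²/nₕ.
Tier 4: 16737²·(1 − 4071/16737)·325200000/4071 = 1.6934272 × 10^13.
Tier 1: 14936²·(1 − 3403/14936)·365400000/3403 = 1.8496229 × 10^13.
Tier 3: 3103²·(1 − 727/3103)·378700000/727 = 3.8405118 × 10^12.
Sum = 3.9271013 × 10^13.
SE = √(3.9271013 × 10^13) = 6.267 × 10^6.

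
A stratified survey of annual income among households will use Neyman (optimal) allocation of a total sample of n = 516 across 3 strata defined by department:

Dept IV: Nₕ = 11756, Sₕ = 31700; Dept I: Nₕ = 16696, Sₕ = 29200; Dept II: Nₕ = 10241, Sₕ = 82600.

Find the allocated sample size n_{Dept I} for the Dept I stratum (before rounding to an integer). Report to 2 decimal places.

Neyman allocation: nₕ = n·NₕSₕ / Σⱼ NⱼSⱼ.
Σ NⱼSⱼ = 11756·31700 + 16696·29200 + 10241·82600 = 1.706095 × 10^9.
n_{Dept I} = 516·16696·29200 / (1.706095 × 10^9) = 147.45.

147.45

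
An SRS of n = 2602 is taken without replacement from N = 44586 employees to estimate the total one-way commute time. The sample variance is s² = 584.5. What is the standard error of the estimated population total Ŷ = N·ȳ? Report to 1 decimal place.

Var(Ŷ) = N²·Var(ȳ) = N²·(1 − n/N)·s²/n.
f = 2602/44586 = 0.05835913; Var(ȳ) = 0.94164087·584.5/2602 = 0.2115254.
Var(Ŷ) = 44586² · 0.2115254 = 4.2049375 × 10^8.
SE(Ŷ) = √(4.2049375 × 10^8) = 20505.9.

20505.9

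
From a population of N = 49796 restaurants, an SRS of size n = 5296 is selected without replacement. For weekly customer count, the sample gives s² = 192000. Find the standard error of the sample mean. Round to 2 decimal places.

Under SRS without replacement, Var(ȳ) = (1 − f)·s²/n with f = n/N = 5296/49796 = 0.10635392.
Var(ȳ) = (1 − 0.10635392)·192000/5296 = 0.89364608·36.253776 = 32.398045.
SE(ȳ) = √(32.398045) = 5.69.

5.69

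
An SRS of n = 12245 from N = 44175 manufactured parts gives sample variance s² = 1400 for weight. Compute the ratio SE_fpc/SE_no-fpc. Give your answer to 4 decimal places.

f = n/N = 12245/44175 = 0.27719298.
SE_no-fpc = √(s²/n) = 0.33813072; SE_fpc = √((1−f)s²/n) = 0.28747217.
Ratio = √(1−f) = 0.85018058.

0.8502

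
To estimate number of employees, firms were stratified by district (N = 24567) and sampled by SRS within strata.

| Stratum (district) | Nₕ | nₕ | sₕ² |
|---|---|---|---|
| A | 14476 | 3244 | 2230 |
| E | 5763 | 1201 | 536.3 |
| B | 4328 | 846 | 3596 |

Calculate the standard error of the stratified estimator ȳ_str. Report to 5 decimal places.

Var(ȳ_str) = Σₕ Wₕ²(1 − fₕ)sₕ²/nₕ with Wₕ = Nₕ/N, N = 24567.
A: Wₕ = 0.58924574; term = 0.58924574²·(1 − 0.22409505)·2230/3244 = 0.18519337.
E: Wₕ = 0.23458298; term = 0.23458298²·(1 − 0.20839840)·536.3/1201 = 0.019452008.
B: Wₕ = 0.17617129; term = 0.17617129²·(1 − 0.19547135)·3596/846 = 0.1061356.
Sum = 0.31078098.
SE = √(0.31078098) = 0.55748.

0.55748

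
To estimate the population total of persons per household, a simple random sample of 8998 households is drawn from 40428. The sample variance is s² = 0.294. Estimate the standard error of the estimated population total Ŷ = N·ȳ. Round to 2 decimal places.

Var(Ŷ) = N²·Var(ȳ) = N²·(1 − n/N)·s²/n.
f = 8998/40428 = 0.22256852; Var(ȳ) = 0.77743148·0.294/8998 = 2.540174 × 10^-5.
Var(Ŷ) = 40428² · (2.540174 × 10^-5) = 41517.193.
SE(Ŷ) = √(41517.193) = 203.76.

203.76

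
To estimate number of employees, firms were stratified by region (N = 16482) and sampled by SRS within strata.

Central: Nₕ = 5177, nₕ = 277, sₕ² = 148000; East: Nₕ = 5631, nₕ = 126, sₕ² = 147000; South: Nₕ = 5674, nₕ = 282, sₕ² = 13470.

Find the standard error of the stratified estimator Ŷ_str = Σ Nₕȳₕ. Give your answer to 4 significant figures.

226200

Var(Ŷ_str) = Σₕ Nₕ²(1 − fₕ)sₕ²/nₕ.
Central: 5177²·(1 − 277/5177)·148000/277 = 1.3553648 × 10^10.
East: 5631²·(1 − 126/5631)·147000/126 = 3.6165098 × 10^10.
South: 5674²·(1 − 282/5674)·13470/282 = 1.4613616 × 10^9.
Sum = 5.1180108 × 10^10.
SE = √(5.1180108 × 10^10) = 226200.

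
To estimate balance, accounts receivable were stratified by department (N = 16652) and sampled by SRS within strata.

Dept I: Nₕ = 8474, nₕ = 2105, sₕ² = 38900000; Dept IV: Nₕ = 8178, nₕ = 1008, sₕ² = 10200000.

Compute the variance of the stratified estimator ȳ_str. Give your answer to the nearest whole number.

Var(ȳ_str) = Σₕ Wₕ²(1 − fₕ)sₕ²/nₕ with Wₕ = Nₕ/N, N = 16652.
Dept I: Wₕ = 0.50888782; term = 0.50888782²·(1 − 0.24840689)·38900000/2105 = 3596.8672.
Dept IV: Wₕ = 0.49111218; term = 0.49111218²·(1 − 0.12325752)·10200000/1008 = 2139.7996.
Sum = 5736.6668.

5737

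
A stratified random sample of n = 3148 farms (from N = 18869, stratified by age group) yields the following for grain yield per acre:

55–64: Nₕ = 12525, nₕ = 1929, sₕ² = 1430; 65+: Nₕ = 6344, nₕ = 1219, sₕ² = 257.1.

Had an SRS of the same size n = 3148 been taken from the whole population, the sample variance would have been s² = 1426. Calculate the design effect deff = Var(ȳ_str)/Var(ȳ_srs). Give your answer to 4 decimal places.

0.7832

Var(ȳ_str) = Σ Wₕ²(1−fₕ)sₕ²/nₕ with Wₕ = Nₕ/18869:
  55–64: (12525/18869)²·(1−1929/12525)·1430/1929 = 0.27632853
  65+: (6344/18869)²·(1−1219/6344)·257.1/1219 = 0.01926006
  → Var(ȳ_str) = 0.29558859.
Var(ȳ_srs) = (1 − 3148/18869)·1426/3148 = 0.37741233.
deff = 0.29558859 / 0.37741233 = 0.7832.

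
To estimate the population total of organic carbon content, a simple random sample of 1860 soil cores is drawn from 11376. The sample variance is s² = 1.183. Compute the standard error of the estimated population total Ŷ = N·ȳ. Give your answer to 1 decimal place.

Var(Ŷ) = N²·Var(ȳ) = N²·(1 − n/N)·s²/n.
f = 1860/11376 = 0.16350211; Var(ȳ) = 0.83649789·1.183/1860 = 5.3203065 × 10^-4.
Var(Ŷ) = 11376² · (5.3203065 × 10^-4) = 68851.883.
SE(Ŷ) = √(68851.883) = 262.4.

262.4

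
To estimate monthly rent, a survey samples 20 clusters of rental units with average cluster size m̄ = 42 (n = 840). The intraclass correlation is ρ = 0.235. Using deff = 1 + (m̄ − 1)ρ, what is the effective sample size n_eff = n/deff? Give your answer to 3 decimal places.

78.984

deff = 1 + (42 − 1)·0.235 = 1 + 9.635 = 10.635.
n_eff = 840 / 10.635 = 78.984.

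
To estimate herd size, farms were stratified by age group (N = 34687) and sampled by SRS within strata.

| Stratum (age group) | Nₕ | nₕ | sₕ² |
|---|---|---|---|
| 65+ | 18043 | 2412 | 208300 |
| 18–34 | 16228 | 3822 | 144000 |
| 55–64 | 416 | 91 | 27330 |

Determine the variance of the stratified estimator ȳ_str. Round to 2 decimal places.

26.58

Var(ȳ_str) = Σₕ Wₕ²(1 − fₕ)sₕ²/nₕ with Wₕ = Nₕ/N, N = 34687.
65+: Wₕ = 0.52016606; term = 0.52016606²·(1 − 0.13368065)·208300/2412 = 20.242959.
18–34: Wₕ = 0.46784098; term = 0.46784098²·(1 − 0.23551886)·144000/3822 = 6.3042744.
55–64: Wₕ = 0.01199297; term = 0.01199297²·(1 − 0.21875000)·27330/91 = 0.033747488.
Sum = 26.580981.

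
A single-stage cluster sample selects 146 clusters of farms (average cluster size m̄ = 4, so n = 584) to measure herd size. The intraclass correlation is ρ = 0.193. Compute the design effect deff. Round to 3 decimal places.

deff = 1 + (4 − 1)·0.193 = 1 + 0.579 = 1.579.

1.579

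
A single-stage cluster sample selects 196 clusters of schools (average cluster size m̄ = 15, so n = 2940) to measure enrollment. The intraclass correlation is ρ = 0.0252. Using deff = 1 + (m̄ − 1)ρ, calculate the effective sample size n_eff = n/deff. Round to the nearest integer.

2173

deff = 1 + (15 − 1)·0.0252 = 1 + 0.3528 = 1.3528.
n_eff = 2940 / 1.3528 = 2173.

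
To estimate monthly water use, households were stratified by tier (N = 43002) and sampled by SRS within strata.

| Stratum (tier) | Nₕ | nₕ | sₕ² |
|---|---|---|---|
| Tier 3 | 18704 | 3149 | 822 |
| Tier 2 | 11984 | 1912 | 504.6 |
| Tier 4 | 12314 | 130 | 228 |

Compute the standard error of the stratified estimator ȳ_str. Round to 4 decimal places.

0.4479

Var(ȳ_str) = Σₕ Wₕ²(1 − fₕ)sₕ²/nₕ with Wₕ = Nₕ/N, N = 43002.
Tier 3: Wₕ = 0.43495651; term = 0.43495651²·(1 − 0.16835971)·822/3149 = 0.041070156.
Tier 2: Wₕ = 0.27868471; term = 0.27868471²·(1 − 0.15954606)·504.6/1912 = 0.0172266.
Tier 4: Wₕ = 0.28635877; term = 0.28635877²·(1 − 0.01055709)·228/130 = 0.14229945.
Sum = 0.20059621.
SE = √(0.20059621) = 0.4479.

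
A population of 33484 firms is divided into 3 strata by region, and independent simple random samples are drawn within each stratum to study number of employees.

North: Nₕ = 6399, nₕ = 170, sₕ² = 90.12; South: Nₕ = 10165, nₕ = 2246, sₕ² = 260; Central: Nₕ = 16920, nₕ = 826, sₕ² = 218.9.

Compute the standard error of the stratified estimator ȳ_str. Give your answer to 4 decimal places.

0.3025

Var(ȳ_str) = Σₕ Wₕ²(1 − fₕ)sₕ²/nₕ with Wₕ = Nₕ/N, N = 33484.
North: Wₕ = 0.19110620; term = 0.19110620²·(1 − 0.02656665)·90.12/170 = 0.018846384.
South: Wₕ = 0.30357783; term = 0.30357783²·(1 − 0.22095425)·260/2246 = 0.0083112559.
Central: Wₕ = 0.50531597; term = 0.50531597²·(1 − 0.04881797)·218.9/826 = 0.064365834.
Sum = 0.091523474.
SE = √(0.091523474) = 0.3025.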